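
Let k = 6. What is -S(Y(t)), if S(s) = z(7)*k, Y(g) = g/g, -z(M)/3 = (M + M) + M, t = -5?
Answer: 378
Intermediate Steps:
z(M) = -9*M (z(M) = -3*((M + M) + M) = -3*(2*M + M) = -9*M)
Y(g) = 1
S(s) = -378 (S(s) = -9*7*6 = -63*6 = -378)
-S(Y(t)) = -1*(-378) = 378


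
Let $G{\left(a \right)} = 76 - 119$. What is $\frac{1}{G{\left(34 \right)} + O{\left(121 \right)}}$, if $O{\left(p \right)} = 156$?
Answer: $\frac{1}{113} \approx 0.0088496$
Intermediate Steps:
$G{\left(a \right)} = -43$
$\frac{1}{G{\left(34 \right)} + O{\left(121 \right)}} = \frac{1}{-43 + 156} = \frac{1}{113}$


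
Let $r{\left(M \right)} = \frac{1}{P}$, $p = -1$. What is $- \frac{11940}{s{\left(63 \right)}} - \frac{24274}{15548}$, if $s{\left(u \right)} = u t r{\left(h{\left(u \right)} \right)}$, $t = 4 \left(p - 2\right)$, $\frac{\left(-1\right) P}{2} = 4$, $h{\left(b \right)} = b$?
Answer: $- \frac{62645671}{489762} \approx -127.91$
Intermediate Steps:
$P = -8$ ($P = \left(-2\right) 4 = -8$)
$r{\left(M \right)} = - \frac{1}{8}$ ($r{\left(M \right)} = \frac{1}{-8} = - \frac{1}{8}$)
$t = -12$ ($t = 4 \left(-1 - 2\right) = 4 \left(-3\right) = -12$)
$s{\left(u \right)} = \frac{3 u}{2}$ ($s{\left(u \right)} = u \left(-12\right) \left(- \frac{1}{8}\right) = - 12 u \left(- \frac{1}{8}\right) = \frac{3 u}{2}$)
$- \frac{11940}{s{\left(63 \right)}} - \frac{24274}{15548} = - \frac{11940}{\frac{3}{2} \cdot 63} - \frac{24274}{15548} = - \frac{11940}{\frac{189}{2}} - \frac{12137}{7774} = \left(-11940\right) \frac{2}{189} - \frac{12137}{7774} = - \frac{7960}{63} - \frac{12137}{7774} = - \frac{62645671}{489762}$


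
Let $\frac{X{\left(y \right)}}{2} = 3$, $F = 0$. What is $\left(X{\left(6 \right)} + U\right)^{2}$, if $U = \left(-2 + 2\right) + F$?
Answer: $36$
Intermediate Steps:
$X{\left(y \right)} = 6$ ($X{\left(y \right)} = 2 \cdot 3 = 6$)
$U = 0$ ($U = \left(-2 + 2\right) + 0 = 0 + 0 = 0$)
$\left(X{\left(6 \right)} + U\right)^{2} = \left(6 + 0\right)^{2} = 6^{2} = 36$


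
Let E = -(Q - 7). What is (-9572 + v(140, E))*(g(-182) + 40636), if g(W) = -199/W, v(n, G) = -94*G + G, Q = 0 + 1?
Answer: -37460491815/91 ≈ -4.1165e+8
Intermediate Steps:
Q = 1
E = 6 (E = -(1 - 7) = -1*(-6) = 6)
v(n, G) = -93*G
(-9572 + v(140, E))*(g(-182) + 40636) = (-9572 - 93*6)*(-199/(-182) + 40636) = (-9572 - 558)*(-199*(-1/182) + 40636) = -10130*(199/182 + 40636) = -10130*7395951/182 = -37460491815/91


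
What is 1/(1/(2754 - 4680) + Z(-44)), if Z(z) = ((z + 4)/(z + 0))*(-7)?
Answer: -21186/134831 ≈ -0.15713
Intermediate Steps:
Z(z) = -7*(4 + z)/z (Z(z) = ((4 + z)/z)*(-7) = -7*(4 + z)/z)
1/(1/(2754 - 4680) + Z(-44)) = 1/(1/(2754 - 4680) + (-7 - 28/(-44))) = 1/(1/(-1926) + (-7 - 28*(-1/44))) = 1/(-1/1926 + (-7 + 7/11)) = 1/(-1/1926 - 70/11) = 1/(-134831/21186) = -21186/134831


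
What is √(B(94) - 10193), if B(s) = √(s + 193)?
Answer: √(-10193 + √287) ≈ 100.88*I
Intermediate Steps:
B(s) = √(193 + s)
√(B(94) - 10193) = √(√(193 + 94) - 10193) = √(√287 - 10193) = √(-10193 + √287)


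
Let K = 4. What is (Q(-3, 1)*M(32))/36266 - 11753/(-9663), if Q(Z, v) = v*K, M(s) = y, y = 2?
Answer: 213155801/175219179 ≈ 1.2165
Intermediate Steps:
M(s) = 2
Q(Z, v) = 4*v (Q(Z, v) = v*4 = 4*v)
(Q(-3, 1)*M(32))/36266 - 11753/(-9663) = ((4*1)*2)/36266 - 11753/(-9663) = (4*2)*(1/36266) - 11753*(-1/9663) = 8*(1/36266) + 11753/9663 = 4/18133 + 11753/9663 = 213155801/175219179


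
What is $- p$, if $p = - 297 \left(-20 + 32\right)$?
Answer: $3564$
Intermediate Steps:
$p = -3564$ ($p = \left(-297\right) 12 = -3564$)
$- p = \left(-1\right) \left(-3564\right) = 3564$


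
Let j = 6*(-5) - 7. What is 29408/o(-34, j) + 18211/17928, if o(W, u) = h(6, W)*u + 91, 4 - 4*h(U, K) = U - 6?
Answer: 9781667/17928 ≈ 545.61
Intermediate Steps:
h(U, K) = 5/2 - U/4 (h(U, K) = 1 - (U - 6)/4 = 1 - (-6 + U)/4 = 1 + (3/2 - U/4) = 5/2 - U/4)
j = -37 (j = -30 - 7 = -37)
o(W, u) = 91 + u (o(W, u) = (5/2 - ¼*6)*u + 91 = (5/2 - 3/2)*u + 91 = 1*u + 91 = u + 91 = 91 + u)
29408/o(-34, j) + 18211/17928 = 29408/(91 - 37) + 18211/17928 = 29408/54 + 18211*(1/17928) = 29408*(1/54) + 18211/17928 = 14704/27 + 18211/17928 = 9781667/17928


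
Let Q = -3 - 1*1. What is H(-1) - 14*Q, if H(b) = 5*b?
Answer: 51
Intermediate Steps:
Q = -4 (Q = -3 - 1 = -4)
H(-1) - 14*Q = 5*(-1) - 14*(-4) = -5 + 56 = 51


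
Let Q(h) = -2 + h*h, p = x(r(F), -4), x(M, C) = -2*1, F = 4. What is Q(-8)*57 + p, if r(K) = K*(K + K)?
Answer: 3532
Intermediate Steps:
r(K) = 2*K**2 (r(K) = K*(2*K) = 2*K**2)
x(M, C) = -2
p = -2
Q(h) = -2 + h**2
Q(-8)*57 + p = (-2 + (-8)**2)*57 - 2 = (-2 + 64)*57 - 2 = 62*57 - 2 = 3534 - 2 = 3532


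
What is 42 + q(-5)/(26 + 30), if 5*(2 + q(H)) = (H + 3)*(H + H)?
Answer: 1177/28 ≈ 42.036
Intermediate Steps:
q(H) = -2 + 2*H*(3 + H)/5 (q(H) = -2 + ((H + 3)*(H + H))/5 = -2 + ((3 + H)*(2*H))/5 = -2 + (2*H*(3 + H))/5 = -2 + 2*H*(3 + H)/5)
42 + q(-5)/(26 + 30) = 42 + (-2 + (⅖)*(-5)² + (6/5)*(-5))/(26 + 30) = 42 + (-2 + (⅖)*25 - 6)/56 = 42 + (-2 + 10 - 6)*(1/56) = 42 + 2*(1/56) = 42 + 1/28 = 1177/28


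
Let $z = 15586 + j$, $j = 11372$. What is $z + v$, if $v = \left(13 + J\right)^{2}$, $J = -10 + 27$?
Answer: $27858$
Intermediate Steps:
$z = 26958$ ($z = 15586 + 11372 = 26958$)
$J = 17$
$v = 900$ ($v = \left(13 + 17\right)^{2} = 30^{2} = 900$)
$z + v = 26958 + 900 = 27858$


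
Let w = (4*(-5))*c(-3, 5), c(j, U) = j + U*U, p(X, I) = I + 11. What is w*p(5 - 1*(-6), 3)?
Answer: -6160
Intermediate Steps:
p(X, I) = 11 + I
c(j, U) = j + U**2
w = -440 (w = (4*(-5))*(-3 + 5**2) = -20*(-3 + 25) = -20*22 = -440)
w*p(5 - 1*(-6), 3) = -440*(11 + 3) = -440*14 = -6160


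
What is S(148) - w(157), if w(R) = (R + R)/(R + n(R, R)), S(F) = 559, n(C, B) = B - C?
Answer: 557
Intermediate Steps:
w(R) = 2 (w(R) = (R + R)/(R + (R - R)) = (2*R)/(R + 0) = (2*R)/R = 2)
S(148) - w(157) = 559 - 1*2 = 559 - 2 = 557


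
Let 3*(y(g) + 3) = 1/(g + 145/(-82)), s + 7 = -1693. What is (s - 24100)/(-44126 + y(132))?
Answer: 826554600/1413760691 ≈ 0.58465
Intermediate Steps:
s = -1700 (s = -7 - 1693 = -1700)
y(g) = -3 + 1/(3*(-145/82 + g)) (y(g) = -3 + 1/(3*(g + 145/(-82))) = -3 + 1/(3*(g + 145*(-1/82))) = -3 + 1/(3*(g - 145/82)) = -3 + 1/(3*(-145/82 + g)))
(s - 24100)/(-44126 + y(132)) = (-1700 - 24100)/(-44126 + (1387 - 738*132)/(3*(-145 + 82*132))) = -25800/(-44126 + (1387 - 97416)/(3*(-145 + 10824))) = -25800/(-44126 + (1/3)*(-96029)/10679) = -25800/(-44126 + (1/3)*(1/10679)*(-96029)) = -25800/(-44126 - 96029/32037) = -25800/(-1413760691/32037) = -25800*(-32037/1413760691) = 826554600/1413760691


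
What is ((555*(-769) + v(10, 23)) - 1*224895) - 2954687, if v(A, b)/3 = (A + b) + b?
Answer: -3606209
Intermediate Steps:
v(A, b) = 3*A + 6*b (v(A, b) = 3*((A + b) + b) = 3*(A + 2*b) = 3*A + 6*b)
((555*(-769) + v(10, 23)) - 1*224895) - 2954687 = ((555*(-769) + (3*10 + 6*23)) - 1*224895) - 2954687 = ((-426795 + (30 + 138)) - 224895) - 2954687 = ((-426795 + 168) - 224895) - 2954687 = (-426627 - 224895) - 2954687 = -651522 - 2954687 = -3606209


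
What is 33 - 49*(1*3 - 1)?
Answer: -65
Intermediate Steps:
33 - 49*(1*3 - 1) = 33 - 49*(3 - 1) = 33 - 49*2 = 33 - 98 = -65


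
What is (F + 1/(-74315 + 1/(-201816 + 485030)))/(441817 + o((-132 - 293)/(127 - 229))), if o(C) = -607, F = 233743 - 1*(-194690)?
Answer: 9017250090729883/9286168228534890 ≈ 0.97104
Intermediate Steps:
F = 428433 (F = 233743 + 194690 = 428433)
(F + 1/(-74315 + 1/(-201816 + 485030)))/(441817 + o((-132 - 293)/(127 - 229))) = (428433 + 1/(-74315 + 1/(-201816 + 485030)))/(441817 - 607) = (428433 + 1/(-74315 + 1/283214))/441210 = (428433 + 1/(-74315 + 1/283214))*(1/441210) = (428433 + 1/(-21047048409/283214))*(1/441210) = (428433 - 283214/21047048409)*(1/441210) = (9017250090729883/21047048409)*(1/441210) = 9017250090729883/9286168228534890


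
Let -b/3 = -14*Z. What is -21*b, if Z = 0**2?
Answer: 0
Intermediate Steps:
Z = 0
b = 0 (b = -(-42)*0 = -3*0 = 0)
-21*b = -21*0 = 0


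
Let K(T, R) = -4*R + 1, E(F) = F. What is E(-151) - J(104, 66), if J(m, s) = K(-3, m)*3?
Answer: 1094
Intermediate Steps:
K(T, R) = 1 - 4*R
J(m, s) = 3 - 12*m (J(m, s) = (1 - 4*m)*3 = 3 - 12*m)
E(-151) - J(104, 66) = -151 - (3 - 12*104) = -151 - (3 - 1248) = -151 - 1*(-1245) = -151 + 1245 = 1094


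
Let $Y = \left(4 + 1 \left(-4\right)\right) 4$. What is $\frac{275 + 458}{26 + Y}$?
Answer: $\frac{733}{26} \approx 28.192$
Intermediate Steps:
$Y = 0$ ($Y = \left(4 - 4\right) 4 = 0 \cdot 4 = 0$)
$\frac{275 + 458}{26 + Y} = \frac{275 + 458}{26 + 0} = \frac{733}{26}$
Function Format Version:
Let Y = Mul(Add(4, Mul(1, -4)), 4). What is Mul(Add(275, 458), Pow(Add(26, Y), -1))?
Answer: Rational(733, 26) ≈ 28.192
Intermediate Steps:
Y = 0 (Y = Mul(Add(4, -4), 4) = Mul(0, 4) = 0)
Mul(Add(275, 458), Pow(Add(26, Y), -1)) = Mul(Add(275, 458), Pow(Add(26, 0), -1)) = Mul(733, Pow(26, -1)) = Mul(733, Rational(1, 26)) = Rational(733, 26)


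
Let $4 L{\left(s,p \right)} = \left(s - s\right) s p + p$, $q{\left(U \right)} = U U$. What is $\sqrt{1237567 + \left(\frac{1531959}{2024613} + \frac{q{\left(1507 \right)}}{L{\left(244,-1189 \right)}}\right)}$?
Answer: $\frac{\sqrt{791926315334390560243206}}{802421619} \approx 1109.0$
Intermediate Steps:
$q{\left(U \right)} = U^{2}$
$L{\left(s,p \right)} = \frac{p}{4}$ ($L{\left(s,p \right)} = \frac{\left(s - s\right) s p + p}{4} = \frac{0 s p + p}{4} = \frac{0 p + p}{4} = \frac{0 + p}{4} = \frac{p}{4}$)
$\sqrt{1237567 + \left(\frac{1531959}{2024613} + \frac{q{\left(1507 \right)}}{L{\left(244,-1189 \right)}}\right)} = \sqrt{1237567 + \left(\frac{1531959}{2024613} + \frac{1507^{2}}{\frac{1}{4} \left(-1189\right)}\right)} = \sqrt{1237567 + \left(1531959 \cdot \frac{1}{2024613} + \frac{2271049}{- \frac{1189}{4}}\right)} = \sqrt{1237567 + \left(\frac{510653}{674871} + 2271049 \left(- \frac{4}{1189}\right)\right)} = \sqrt{1237567 + \left(\frac{510653}{674871} - \frac{9084196}{1189}\right)} = \sqrt{1237567 - \frac{6130053272299}{802421619}} = \sqrt{\frac{986920462488674}{802421619}} = \frac{\sqrt{791926315334390560243206}}{802421619}$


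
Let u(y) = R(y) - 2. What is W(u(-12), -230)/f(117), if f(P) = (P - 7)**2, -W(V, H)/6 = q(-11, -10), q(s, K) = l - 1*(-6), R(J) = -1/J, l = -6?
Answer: 0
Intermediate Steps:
q(s, K) = 0 (q(s, K) = -6 - 1*(-6) = -6 + 6 = 0)
u(y) = -2 - 1/y (u(y) = -1/y - 2 = -2 - 1/y)
W(V, H) = 0 (W(V, H) = -6*0 = 0)
f(P) = (-7 + P)**2
W(u(-12), -230)/f(117) = 0/((-7 + 117)**2) = 0/(110**2) = 0/12100 = 0*(1/12100) = 0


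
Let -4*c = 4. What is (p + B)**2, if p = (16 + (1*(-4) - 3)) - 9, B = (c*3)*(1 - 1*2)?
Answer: 9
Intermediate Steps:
c = -1 (c = -1/4*4 = -1)
B = 3 (B = (-1*3)*(1 - 1*2) = -3*(1 - 2) = -3*(-1) = 3)
p = 0 (p = (16 + (-4 - 3)) - 9 = (16 - 7) - 9 = 9 - 9 = 0)
(p + B)**2 = (0 + 3)**2 = 3**2 = 9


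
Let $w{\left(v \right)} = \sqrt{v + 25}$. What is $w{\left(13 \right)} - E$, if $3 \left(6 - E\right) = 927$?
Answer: $303 + \sqrt{38} \approx 309.16$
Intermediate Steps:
$w{\left(v \right)} = \sqrt{25 + v}$
$E = -303$ ($E = 6 - 309 = -303$)
$w{\left(13 \right)} - E = \sqrt{25 + 13} - -303 = \sqrt{38} + 303 = 303 + \sqrt{38}$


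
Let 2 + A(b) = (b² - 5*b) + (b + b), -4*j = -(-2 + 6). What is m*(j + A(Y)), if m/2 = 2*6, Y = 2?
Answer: -72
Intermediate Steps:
m = 24 (m = 2*(2*6) = 2*12 = 24)
j = 1 (j = -(-1)*(-2 + 6)/4 = -(-1)*4/4 = -¼*(-4) = 1)
A(b) = -2 + b² - 3*b (A(b) = -2 + ((b² - 5*b) + (b + b)) = -2 + ((b² - 5*b) + 2*b) = -2 + (b² - 3*b) = -2 + b² - 3*b)
m*(j + A(Y)) = 24*(1 + (-2 + 2² - 3*2)) = 24*(1 + (-2 + 4 - 6)) = 24*(1 - 4) = 24*(-3) = -72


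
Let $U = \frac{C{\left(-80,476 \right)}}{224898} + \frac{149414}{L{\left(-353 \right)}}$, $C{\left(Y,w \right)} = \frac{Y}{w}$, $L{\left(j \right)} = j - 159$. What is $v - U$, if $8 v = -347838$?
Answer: $- \frac{147946559709419}{3425646336} \approx -43188.0$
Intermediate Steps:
$L{\left(j \right)} = -159 + j$
$v = - \frac{173919}{4}$ ($v = \frac{1}{8} \left(-347838\right) = - \frac{173919}{4} \approx -43480.0$)
$U = - \frac{999686568277}{3425646336}$ ($U = \frac{\left(-80\right) \frac{1}{476}}{224898} + \frac{149414}{-159 - 353} = \left(-80\right) \frac{1}{476} \cdot \frac{1}{224898} + \frac{149414}{-512} = \left(- \frac{20}{119}\right) \frac{1}{224898} + 149414 \left(- \frac{1}{512}\right) = - \frac{10}{13381431} - \frac{74707}{256} = - \frac{999686568277}{3425646336} \approx -291.82$)
$v - U = - \frac{173919}{4} - - \frac{999686568277}{3425646336} = - \frac{173919}{4} + \frac{999686568277}{3425646336} = - \frac{147946559709419}{3425646336}$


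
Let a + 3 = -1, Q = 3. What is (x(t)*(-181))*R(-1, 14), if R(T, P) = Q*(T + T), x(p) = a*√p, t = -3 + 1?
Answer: -4344*I*√2 ≈ -6143.3*I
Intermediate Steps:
a = -4 (a = -3 - 1 = -4)
t = -2
x(p) = -4*√p
R(T, P) = 6*T (R(T, P) = 3*(T + T) = 3*(2*T) = 6*T)
(x(t)*(-181))*R(-1, 14) = (-4*I*√2*(-181))*(6*(-1)) = (-4*I*√2*(-181))*(-6) = (724*I*√2)*(-6) = -4344*I*√2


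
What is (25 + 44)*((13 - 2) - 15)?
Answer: -276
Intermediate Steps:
(25 + 44)*((13 - 2) - 15) = 69*(11 - 15) = 69*(-4) = -276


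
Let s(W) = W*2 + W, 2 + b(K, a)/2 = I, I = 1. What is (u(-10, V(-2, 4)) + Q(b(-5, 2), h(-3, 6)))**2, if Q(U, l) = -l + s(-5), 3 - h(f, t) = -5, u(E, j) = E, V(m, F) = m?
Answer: 1089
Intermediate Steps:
b(K, a) = -2 (b(K, a) = -4 + 2*1 = -4 + 2 = -2)
s(W) = 3*W (s(W) = 2*W + W = 3*W)
h(f, t) = 8 (h(f, t) = 3 - 1*(-5) = 3 + 5 = 8)
Q(U, l) = -15 - l (Q(U, l) = -l + 3*(-5) = -l - 15 = -15 - l)
(u(-10, V(-2, 4)) + Q(b(-5, 2), h(-3, 6)))**2 = (-10 + (-15 - 1*8))**2 = (-10 + (-15 - 8))**2 = (-10 - 23)**2 = (-33)**2 = 1089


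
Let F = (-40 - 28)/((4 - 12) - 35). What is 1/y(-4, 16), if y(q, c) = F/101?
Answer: 4343/68 ≈ 63.868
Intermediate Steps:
F = 68/43 (F = -68/(-8 - 35) = -68/(-43) = -68*(-1/43) = 68/43 ≈ 1.5814)
y(q, c) = 68/4343 (y(q, c) = (68/43)/101 = (68/43)*(1/101) = 68/4343)
1/y(-4, 16) = 1/(68/4343) = 4343/68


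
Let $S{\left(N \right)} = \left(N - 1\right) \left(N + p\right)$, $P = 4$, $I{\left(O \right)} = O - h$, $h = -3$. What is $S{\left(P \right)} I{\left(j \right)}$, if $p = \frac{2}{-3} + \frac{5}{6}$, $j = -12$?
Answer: $- \frac{225}{2} \approx -112.5$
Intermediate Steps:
$I{\left(O \right)} = 3 + O$ ($I{\left(O \right)} = O - -3 = O + 3 = 3 + O$)
$p = \frac{1}{6}$ ($p = 2 \left(- \frac{1}{3}\right) + 5 \cdot \frac{1}{6} = - \frac{2}{3} + \frac{5}{6} = \frac{1}{6} \approx 0.16667$)
$S{\left(N \right)} = \left(-1 + N\right) \left(\frac{1}{6} + N\right)$ ($S{\left(N \right)} = \left(N - 1\right) \left(N + \frac{1}{6}\right) = \left(-1 + N\right) \left(\frac{1}{6} + N\right)$)
$S{\left(P \right)} I{\left(j \right)} = \left(- \frac{1}{6} + 4^{2} - \frac{10}{3}\right) \left(3 - 12\right) = \left(- \frac{1}{6} + 16 - \frac{10}{3}\right) \left(-9\right) = \frac{25}{2} \left(-9\right) = - \frac{225}{2}$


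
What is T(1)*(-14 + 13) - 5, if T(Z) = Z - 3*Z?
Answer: -3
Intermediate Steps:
T(Z) = -2*Z
T(1)*(-14 + 13) - 5 = (-2*1)*(-14 + 13) - 5 = -2*(-1) - 5 = 2 - 5 = -3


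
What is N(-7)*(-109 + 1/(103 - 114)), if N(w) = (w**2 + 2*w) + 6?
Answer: -49200/11 ≈ -4472.7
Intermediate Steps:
N(w) = 6 + w**2 + 2*w
N(-7)*(-109 + 1/(103 - 114)) = (6 + (-7)**2 + 2*(-7))*(-109 + 1/(103 - 114)) = (6 + 49 - 14)*(-109 + 1/(-11)) = 41*(-109 - 1/11) = 41*(-1200/11) = -49200/11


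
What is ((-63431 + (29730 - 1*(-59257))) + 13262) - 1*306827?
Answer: -268009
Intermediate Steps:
((-63431 + (29730 - 1*(-59257))) + 13262) - 1*306827 = ((-63431 + (29730 + 59257)) + 13262) - 306827 = ((-63431 + 88987) + 13262) - 306827 = (25556 + 13262) - 306827 = 38818 - 306827 = -268009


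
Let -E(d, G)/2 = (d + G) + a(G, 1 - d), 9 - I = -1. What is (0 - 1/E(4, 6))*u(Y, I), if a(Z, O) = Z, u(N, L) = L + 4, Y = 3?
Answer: 7/16 ≈ 0.43750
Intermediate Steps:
I = 10 (I = 9 - 1*(-1) = 9 + 1 = 10)
u(N, L) = 4 + L
E(d, G) = -4*G - 2*d (E(d, G) = -2*((d + G) + G) = -2*((G + d) + G) = -2*(d + 2*G) = -4*G - 2*d)
(0 - 1/E(4, 6))*u(Y, I) = (0 - 1/(-4*6 - 2*4))*(4 + 10) = (0 - 1/(-24 - 8))*14 = (0 - 1/(-32))*14 = (0 - 1*(-1/32))*14 = (0 + 1/32)*14 = (1/32)*14 = 7/16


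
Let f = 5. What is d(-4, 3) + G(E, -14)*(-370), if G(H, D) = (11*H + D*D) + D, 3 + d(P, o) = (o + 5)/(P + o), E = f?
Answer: -87701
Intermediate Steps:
E = 5
d(P, o) = -3 + (5 + o)/(P + o) (d(P, o) = -3 + (o + 5)/(P + o) = -3 + (5 + o)/(P + o))
G(H, D) = D + D² + 11*H (G(H, D) = (11*H + D²) + D = (D² + 11*H) + D = D + D² + 11*H)
d(-4, 3) + G(E, -14)*(-370) = (5 - 3*(-4) - 2*3)/(-4 + 3) + (-14 + (-14)² + 11*5)*(-370) = (5 + 12 - 6)/(-1) + (-14 + 196 + 55)*(-370) = -1*11 + 237*(-370) = -11 - 87690 = -87701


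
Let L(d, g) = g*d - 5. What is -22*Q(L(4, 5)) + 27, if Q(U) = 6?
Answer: -105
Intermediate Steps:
L(d, g) = -5 + d*g (L(d, g) = d*g - 5 = -5 + d*g)
-22*Q(L(4, 5)) + 27 = -22*6 + 27 = -132 + 27 = -105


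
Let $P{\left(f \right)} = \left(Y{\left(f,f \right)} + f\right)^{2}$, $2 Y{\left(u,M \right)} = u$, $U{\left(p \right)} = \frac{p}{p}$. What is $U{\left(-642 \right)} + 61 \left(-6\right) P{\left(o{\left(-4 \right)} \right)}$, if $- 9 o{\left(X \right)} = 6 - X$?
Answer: $- \frac{3047}{3} \approx -1015.7$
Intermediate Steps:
$U{\left(p \right)} = 1$
$Y{\left(u,M \right)} = \frac{u}{2}$
$o{\left(X \right)} = - \frac{2}{3} + \frac{X}{9}$ ($o{\left(X \right)} = - \frac{6 - X}{9} = - \frac{2}{3} + \frac{X}{9}$)
$P{\left(f \right)} = \frac{9 f^{2}}{4}$ ($P{\left(f \right)} = \left(\frac{f}{2} + f\right)^{2} = \left(\frac{3 f}{2}\right)^{2} = \frac{9 f^{2}}{4}$)
$U{\left(-642 \right)} + 61 \left(-6\right) P{\left(o{\left(-4 \right)} \right)} = 1 + 61 \left(-6\right) \frac{9 \left(- \frac{2}{3} + \frac{1}{9} \left(-4\right)\right)^{2}}{4} = 1 - 366 \frac{9 \left(- \frac{2}{3} - \frac{4}{9}\right)^{2}}{4} = 1 - 366 \frac{9 \left(- \frac{10}{9}\right)^{2}}{4} = 1 - 366 \cdot \frac{9}{4} \cdot \frac{100}{81} = 1 - \frac{3050}{3} = - \frac{3047}{3}$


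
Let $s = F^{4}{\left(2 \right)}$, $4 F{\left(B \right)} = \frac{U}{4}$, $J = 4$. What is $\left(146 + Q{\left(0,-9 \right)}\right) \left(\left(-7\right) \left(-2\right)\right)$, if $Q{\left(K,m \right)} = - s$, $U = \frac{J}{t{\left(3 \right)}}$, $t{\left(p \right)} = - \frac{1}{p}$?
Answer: $\frac{261065}{128} \approx 2039.6$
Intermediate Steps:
$U = -12$ ($U = \frac{4}{\left(-1\right) \frac{1}{3}} = \frac{4}{- \frac{1}{3}} = 4 \left(-3\right) = -12$)
$F{\left(B \right)} = - \frac{3}{4}$ ($F{\left(B \right)} = \frac{\left(-12\right) \frac{1}{4}}{4} = \frac{1}{4} \left(-3\right) = - \frac{3}{4}$)
$s = \frac{81}{256}$ ($s = \left(- \frac{3}{4}\right)^{4} = \frac{81}{256} \approx 0.31641$)
$Q{\left(K,m \right)} = - \frac{81}{256}$ ($Q{\left(K,m \right)} = \left(-1\right) \frac{81}{256} = - \frac{81}{256}$)
$\left(146 + Q{\left(0,-9 \right)}\right) \left(\left(-7\right) \left(-2\right)\right) = \left(146 - \frac{81}{256}\right) \left(\left(-7\right) \left(-2\right)\right) = \frac{37295}{256} \cdot 14 = \frac{261065}{128}$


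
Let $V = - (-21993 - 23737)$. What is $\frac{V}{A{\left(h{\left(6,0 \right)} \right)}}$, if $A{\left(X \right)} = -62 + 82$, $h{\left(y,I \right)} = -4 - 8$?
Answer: $\frac{4573}{2} \approx 2286.5$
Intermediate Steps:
$h{\left(y,I \right)} = -12$ ($h{\left(y,I \right)} = -4 - 8 = -12$)
$A{\left(X \right)} = 20$
$V = 45730$ ($V = \left(-1\right) \left(-45730\right) = 45730$)
$\frac{V}{A{\left(h{\left(6,0 \right)} \right)}} = \frac{45730}{20} = 45730 \cdot \frac{1}{20} = \frac{4573}{2}$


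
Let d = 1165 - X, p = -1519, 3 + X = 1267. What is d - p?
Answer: 1420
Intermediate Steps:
X = 1264 (X = -3 + 1267 = 1264)
d = -99 (d = 1165 - 1*1264 = 1165 - 1264 = -99)
d - p = -99 - 1*(-1519) = -99 + 1519 = 1420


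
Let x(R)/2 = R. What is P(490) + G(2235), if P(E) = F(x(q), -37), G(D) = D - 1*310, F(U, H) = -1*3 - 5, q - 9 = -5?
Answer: 1917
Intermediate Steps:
q = 4 (q = 9 - 5 = 4)
x(R) = 2*R
F(U, H) = -8 (F(U, H) = -3 - 5 = -8)
G(D) = -310 + D (G(D) = D - 310 = -310 + D)
P(E) = -8
P(490) + G(2235) = -8 + (-310 + 2235) = -8 + 1925 = 1917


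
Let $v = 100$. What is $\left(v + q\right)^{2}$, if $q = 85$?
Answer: $34225$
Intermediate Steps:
$\left(v + q\right)^{2} = \left(100 + 85\right)^{2} = 185^{2} = 34225$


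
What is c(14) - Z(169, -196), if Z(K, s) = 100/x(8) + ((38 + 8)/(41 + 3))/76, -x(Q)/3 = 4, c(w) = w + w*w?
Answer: 1095091/5016 ≈ 218.32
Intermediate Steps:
c(w) = w + w²
x(Q) = -12 (x(Q) = -3*4 = -12)
Z(K, s) = -41731/5016 (Z(K, s) = 100/(-12) + ((38 + 8)/(41 + 3))/76 = 100*(-1/12) + (46/44)*(1/76) = -25/3 + (46*(1/44))*(1/76) = -25/3 + (23/22)*(1/76) = -25/3 + 23/1672 = -41731/5016)
c(14) - Z(169, -196) = 14*(1 + 14) - 1*(-41731/5016) = 14*15 + 41731/5016 = 210 + 41731/5016 = 1095091/5016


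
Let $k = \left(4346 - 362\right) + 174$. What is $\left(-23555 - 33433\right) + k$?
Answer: $-52830$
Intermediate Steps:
$k = 4158$ ($k = 3984 + 174 = 4158$)
$\left(-23555 - 33433\right) + k = \left(-23555 - 33433\right) + 4158 = -56988 + 4158 = -52830$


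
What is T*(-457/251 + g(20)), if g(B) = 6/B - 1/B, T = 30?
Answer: -23655/502 ≈ -47.122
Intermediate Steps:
g(B) = 5/B
T*(-457/251 + g(20)) = 30*(-457/251 + 5/20) = 30*(-457*1/251 + 5*(1/20)) = 30*(-457/251 + ¼) = 30*(-1577/1004) = -23655/502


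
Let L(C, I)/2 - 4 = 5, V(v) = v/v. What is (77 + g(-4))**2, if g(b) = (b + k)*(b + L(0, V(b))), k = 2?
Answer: 2401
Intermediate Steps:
V(v) = 1
L(C, I) = 18 (L(C, I) = 8 + 2*5 = 8 + 10 = 18)
g(b) = (2 + b)*(18 + b) (g(b) = (b + 2)*(b + 18) = (2 + b)*(18 + b))
(77 + g(-4))**2 = (77 + (36 + (-4)**2 + 20*(-4)))**2 = (77 + (36 + 16 - 80))**2 = (77 - 28)**2 = 49**2 = 2401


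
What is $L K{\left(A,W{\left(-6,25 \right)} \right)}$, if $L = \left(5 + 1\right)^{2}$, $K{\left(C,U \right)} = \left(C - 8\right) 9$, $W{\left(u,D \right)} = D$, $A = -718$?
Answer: $-235224$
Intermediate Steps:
$K{\left(C,U \right)} = -72 + 9 C$ ($K{\left(C,U \right)} = \left(-8 + C\right) 9 = -72 + 9 C$)
$L = 36$ ($L = 6^{2} = 36$)
$L K{\left(A,W{\left(-6,25 \right)} \right)} = 36 \left(-72 + 9 \left(-718\right)\right) = 36 \left(-72 - 6462\right) = 36 \left(-6534\right) = -235224$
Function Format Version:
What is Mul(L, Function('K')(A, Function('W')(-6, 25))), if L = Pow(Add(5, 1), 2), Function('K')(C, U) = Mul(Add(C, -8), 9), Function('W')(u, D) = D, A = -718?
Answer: -235224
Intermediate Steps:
Function('K')(C, U) = Add(-72, Mul(9, C)) (Function('K')(C, U) = Mul(Add(-8, C), 9) = Add(-72, Mul(9, C)))
L = 36 (L = Pow(6, 2) = 36)
Mul(L, Function('K')(A, Function('W')(-6, 25))) = Mul(36, Add(-72, Mul(9, -718))) = Mul(36, Add(-72, -6462)) = Mul(36, -6534) = -235224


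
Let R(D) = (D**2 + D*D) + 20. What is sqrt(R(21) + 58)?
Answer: 8*sqrt(15) ≈ 30.984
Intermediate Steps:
R(D) = 20 + 2*D**2 (R(D) = (D**2 + D**2) + 20 = 2*D**2 + 20 = 20 + 2*D**2)
sqrt(R(21) + 58) = sqrt((20 + 2*21**2) + 58) = sqrt((20 + 2*441) + 58) = sqrt((20 + 882) + 58) = sqrt(902 + 58) = sqrt(960) = 8*sqrt(15)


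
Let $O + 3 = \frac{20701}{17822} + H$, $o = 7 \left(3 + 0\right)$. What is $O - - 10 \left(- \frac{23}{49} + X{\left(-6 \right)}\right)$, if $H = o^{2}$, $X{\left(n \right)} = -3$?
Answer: $\frac{50458959}{124754} \approx 404.47$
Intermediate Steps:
$o = 21$ ($o = 7 \cdot 3 = 21$)
$H = 441$ ($H = 21^{2} = 441$)
$O = \frac{7826737}{17822}$ ($O = -3 + \left(\frac{20701}{17822} + 441\right) = -3 + \frac{7880203}{17822} = \frac{7826737}{17822} \approx 439.16$)
$O - - 10 \left(- \frac{23}{49} + X{\left(-6 \right)}\right) = \frac{7826737}{17822} - - 10 \left(- \frac{23}{49} - 3\right) = \frac{7826737}{17822} - \left(-10\right) \left(- \frac{170}{49}\right) = \frac{7826737}{17822} - \frac{1700}{49} = \frac{50458959}{124754}$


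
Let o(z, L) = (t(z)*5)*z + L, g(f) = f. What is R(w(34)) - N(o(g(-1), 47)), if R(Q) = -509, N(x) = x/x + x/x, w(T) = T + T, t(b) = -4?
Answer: -511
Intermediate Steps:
w(T) = 2*T
o(z, L) = L - 20*z (o(z, L) = (-4*5)*z + L = -20*z + L = L - 20*z)
N(x) = 2 (N(x) = 1 + 1 = 2)
R(w(34)) - N(o(g(-1), 47)) = -509 - 1*2 = -509 - 2 = -511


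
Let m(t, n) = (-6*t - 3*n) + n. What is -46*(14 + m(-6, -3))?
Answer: -2576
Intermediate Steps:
m(t, n) = -6*t - 2*n
-46*(14 + m(-6, -3)) = -46*(14 + (-6*(-6) - 2*(-3))) = -46*(14 + (36 + 6)) = -46*(14 + 42) = -46*56 = -2576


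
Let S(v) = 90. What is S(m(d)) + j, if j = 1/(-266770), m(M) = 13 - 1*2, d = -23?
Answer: 24009299/266770 ≈ 90.000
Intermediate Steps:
m(M) = 11 (m(M) = 13 - 2 = 11)
j = -1/266770 ≈ -3.7485e-6
S(m(d)) + j = 90 - 1/266770 = 24009299/266770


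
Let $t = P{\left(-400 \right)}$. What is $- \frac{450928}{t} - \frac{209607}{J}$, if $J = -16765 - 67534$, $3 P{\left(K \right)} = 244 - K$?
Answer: $- \frac{28475837877}{13572139} \approx -2098.1$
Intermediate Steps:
$P{\left(K \right)} = \frac{244}{3} - \frac{K}{3}$ ($P{\left(K \right)} = \frac{244 - K}{3} = \frac{244}{3} - \frac{K}{3}$)
$t = \frac{644}{3}$ ($t = \frac{244}{3} - - \frac{400}{3} = \frac{244}{3} + \frac{400}{3} = \frac{644}{3} \approx 214.67$)
$J = -84299$
$- \frac{450928}{t} - \frac{209607}{J} = - \frac{450928}{\frac{644}{3}} - \frac{209607}{-84299} = \left(-450928\right) \frac{3}{644} - - \frac{209607}{84299} = - \frac{338196}{161} + \frac{209607}{84299} = - \frac{28475837877}{13572139}$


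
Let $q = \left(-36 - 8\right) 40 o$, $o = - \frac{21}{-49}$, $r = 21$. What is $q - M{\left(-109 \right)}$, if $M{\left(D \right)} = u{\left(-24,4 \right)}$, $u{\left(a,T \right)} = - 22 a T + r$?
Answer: $- \frac{20211}{7} \approx -2887.3$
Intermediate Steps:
$o = \frac{3}{7}$ ($o = \left(-21\right) \left(- \frac{1}{49}\right) = \frac{3}{7} \approx 0.42857$)
$u{\left(a,T \right)} = 21 - 22 T a$ ($u{\left(a,T \right)} = - 22 a T + 21 = - 22 T a + 21 = 21 - 22 T a$)
$M{\left(D \right)} = 2133$ ($M{\left(D \right)} = 21 - 88 \left(-24\right) = 21 + 2112 = 2133$)
$q = - \frac{5280}{7}$ ($q = \left(-36 - 8\right) 40 \cdot \frac{3}{7} = \left(-44\right) 40 \cdot \frac{3}{7} = \left(-1760\right) \frac{3}{7} = - \frac{5280}{7} \approx -754.29$)
$q - M{\left(-109 \right)} = - \frac{5280}{7} - 2133 = - \frac{20211}{7}$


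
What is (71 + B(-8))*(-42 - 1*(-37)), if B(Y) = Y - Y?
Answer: -355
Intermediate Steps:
B(Y) = 0
(71 + B(-8))*(-42 - 1*(-37)) = (71 + 0)*(-42 - 1*(-37)) = 71*(-42 + 37) = 71*(-5) = -355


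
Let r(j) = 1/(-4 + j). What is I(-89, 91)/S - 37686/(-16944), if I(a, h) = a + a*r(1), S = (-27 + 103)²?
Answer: 3385453/1529196 ≈ 2.2139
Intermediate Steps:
S = 5776 (S = 76² = 5776)
I(a, h) = 2*a/3 (I(a, h) = a + a/(-4 + 1) = a + a/(-3) = a + a*(-⅓) = a - a/3 = 2*a/3)
I(-89, 91)/S - 37686/(-16944) = ((⅔)*(-89))/5776 - 37686/(-16944) = -178/3*1/5776 - 37686*(-1/16944) = -89/8664 + 6281/2824 = 3385453/1529196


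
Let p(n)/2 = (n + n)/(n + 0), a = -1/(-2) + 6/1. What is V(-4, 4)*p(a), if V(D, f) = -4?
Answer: -16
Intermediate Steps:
a = 13/2 (a = -1*(-½) + 6*1 = ½ + 6 = 13/2 ≈ 6.5000)
p(n) = 4 (p(n) = 2*((n + n)/(n + 0)) = 2*((2*n)/n) = 2*2 = 4)
V(-4, 4)*p(a) = -4*4 = -16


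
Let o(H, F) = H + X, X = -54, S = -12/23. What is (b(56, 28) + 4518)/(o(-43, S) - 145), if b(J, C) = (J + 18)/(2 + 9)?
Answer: -24886/1331 ≈ -18.697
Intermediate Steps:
S = -12/23 (S = -12*1/23 = -12/23 ≈ -0.52174)
b(J, C) = 18/11 + J/11 (b(J, C) = (18 + J)/11 = (18 + J)*(1/11) = 18/11 + J/11)
o(H, F) = -54 + H (o(H, F) = H - 54 = -54 + H)
(b(56, 28) + 4518)/(o(-43, S) - 145) = ((18/11 + (1/11)*56) + 4518)/((-54 - 43) - 145) = ((18/11 + 56/11) + 4518)/(-97 - 145) = (74/11 + 4518)/(-242) = (49772/11)*(-1/242) = -24886/1331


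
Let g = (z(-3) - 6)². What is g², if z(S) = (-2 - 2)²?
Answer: 10000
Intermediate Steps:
z(S) = 16 (z(S) = (-4)² = 16)
g = 100 (g = (16 - 6)² = 10² = 100)
g² = 100² = 10000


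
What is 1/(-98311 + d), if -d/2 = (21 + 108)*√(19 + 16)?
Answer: -98311/9662722981 + 258*√35/9662722981 ≈ -1.0016e-5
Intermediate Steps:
d = -258*√35 (d = -2*(21 + 108)*√(19 + 16) = -258*√35 ≈ -1526.3)
1/(-98311 + d) = 1/(-98311 - 258*√35)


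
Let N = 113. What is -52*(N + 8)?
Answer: -6292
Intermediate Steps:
-52*(N + 8) = -52*(113 + 8) = -52*121 = -6292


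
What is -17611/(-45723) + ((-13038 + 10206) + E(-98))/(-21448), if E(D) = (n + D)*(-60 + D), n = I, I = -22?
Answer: -6423211/17511909 ≈ -0.36679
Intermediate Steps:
n = -22
E(D) = (-60 + D)*(-22 + D) (E(D) = (-22 + D)*(-60 + D) = (-60 + D)*(-22 + D))
-17611/(-45723) + ((-13038 + 10206) + E(-98))/(-21448) = -17611/(-45723) + ((-13038 + 10206) + (1320 + (-98)² - 82*(-98)))/(-21448) = -17611*(-1/45723) + (-2832 + (1320 + 9604 + 8036))*(-1/21448) = 17611/45723 + (-2832 + 18960)*(-1/21448) = 17611/45723 + 16128*(-1/21448) = 17611/45723 - 288/383 = -6423211/17511909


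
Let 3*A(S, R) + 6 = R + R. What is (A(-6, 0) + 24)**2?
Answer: 484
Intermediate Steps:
A(S, R) = -2 + 2*R/3 (A(S, R) = -2 + (R + R)/3 = -2 + (2*R)/3 = -2 + 2*R/3)
(A(-6, 0) + 24)**2 = ((-2 + (2/3)*0) + 24)**2 = ((-2 + 0) + 24)**2 = (-2 + 24)**2 = 22**2 = 484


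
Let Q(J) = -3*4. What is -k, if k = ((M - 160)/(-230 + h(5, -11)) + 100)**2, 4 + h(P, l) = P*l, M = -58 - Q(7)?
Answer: -847159236/83521 ≈ -10143.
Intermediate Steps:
Q(J) = -12
M = -46 (M = -58 - 1*(-12) = -58 + 12 = -46)
h(P, l) = -4 + P*l
k = 847159236/83521 (k = ((-46 - 160)/(-230 + (-4 + 5*(-11))) + 100)**2 = (-206/(-230 + (-4 - 55)) + 100)**2 = (-206/(-230 - 59) + 100)**2 = (-206/(-289) + 100)**2 = (-206*(-1/289) + 100)**2 = (206/289 + 100)**2 = (29106/289)**2 = 847159236/83521 ≈ 10143.)
-k = -1*847159236/83521 = -847159236/83521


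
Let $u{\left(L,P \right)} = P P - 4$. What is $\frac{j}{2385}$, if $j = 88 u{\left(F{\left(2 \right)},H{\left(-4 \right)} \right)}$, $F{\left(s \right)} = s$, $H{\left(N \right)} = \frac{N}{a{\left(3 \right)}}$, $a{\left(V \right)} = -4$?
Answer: $- \frac{88}{795} \approx -0.11069$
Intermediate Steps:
$H{\left(N \right)} = - \frac{N}{4}$ ($H{\left(N \right)} = \frac{N}{-4} = N \left(- \frac{1}{4}\right) = - \frac{N}{4}$)
$u{\left(L,P \right)} = -4 + P^{2}$ ($u{\left(L,P \right)} = P^{2} - 4 = -4 + P^{2}$)
$j = -264$ ($j = 88 \left(-4 + \left(\left(- \frac{1}{4}\right) \left(-4\right)\right)^{2}\right) = 88 \left(-4 + 1^{2}\right) = 88 \left(-4 + 1\right) = 88 \left(-3\right) = -264$)
$\frac{j}{2385} = - \frac{264}{2385} = \left(-264\right) \frac{1}{2385} = - \frac{88}{795}$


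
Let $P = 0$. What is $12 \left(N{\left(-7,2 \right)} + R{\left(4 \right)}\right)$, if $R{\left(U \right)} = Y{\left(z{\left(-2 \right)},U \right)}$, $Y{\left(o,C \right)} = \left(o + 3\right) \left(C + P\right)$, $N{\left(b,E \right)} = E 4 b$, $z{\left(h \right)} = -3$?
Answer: $-672$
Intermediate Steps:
$N{\left(b,E \right)} = 4 E b$
$Y{\left(o,C \right)} = C \left(3 + o\right)$ ($Y{\left(o,C \right)} = \left(o + 3\right) \left(C + 0\right) = \left(3 + o\right) C = C \left(3 + o\right)$)
$R{\left(U \right)} = 0$ ($R{\left(U \right)} = U \left(3 - 3\right) = U 0 = 0$)
$12 \left(N{\left(-7,2 \right)} + R{\left(4 \right)}\right) = 12 \left(4 \cdot 2 \left(-7\right) + 0\right) = 12 \left(-56 + 0\right) = 12 \left(-56\right) = -672$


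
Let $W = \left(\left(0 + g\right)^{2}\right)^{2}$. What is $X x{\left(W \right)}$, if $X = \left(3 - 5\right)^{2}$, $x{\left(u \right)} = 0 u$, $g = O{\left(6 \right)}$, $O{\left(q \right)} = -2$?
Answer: $0$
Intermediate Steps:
$g = -2$
$W = 16$ ($W = \left(\left(0 - 2\right)^{2}\right)^{2} = \left(\left(-2\right)^{2}\right)^{2} = 4^{2} = 16$)
$x{\left(u \right)} = 0$
$X = 4$ ($X = \left(-2\right)^{2} = 4$)
$X x{\left(W \right)} = 4 \cdot 0 = 0$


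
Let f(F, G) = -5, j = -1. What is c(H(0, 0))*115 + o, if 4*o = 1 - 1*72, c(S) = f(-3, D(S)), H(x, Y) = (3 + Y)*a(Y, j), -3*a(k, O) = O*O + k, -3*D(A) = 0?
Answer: -2371/4 ≈ -592.75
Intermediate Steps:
D(A) = 0 (D(A) = -⅓*0 = 0)
a(k, O) = -k/3 - O²/3 (a(k, O) = -(O*O + k)/3 = -(O² + k)/3 = -(k + O²)/3 = -k/3 - O²/3)
H(x, Y) = (3 + Y)*(-⅓ - Y/3) (H(x, Y) = (3 + Y)*(-Y/3 - ⅓*(-1)²) = (3 + Y)*(-Y/3 - ⅓*1) = (3 + Y)*(-Y/3 - ⅓) = (3 + Y)*(-⅓ - Y/3))
c(S) = -5
o = -71/4 (o = (1 - 1*72)/4 = (1 - 72)/4 = (¼)*(-71) = -71/4 ≈ -17.750)
c(H(0, 0))*115 + o = -5*115 - 71/4 = -575 - 71/4 = -2371/4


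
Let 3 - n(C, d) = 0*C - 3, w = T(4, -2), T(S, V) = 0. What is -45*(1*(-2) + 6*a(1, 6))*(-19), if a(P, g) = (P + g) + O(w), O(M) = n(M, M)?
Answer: 64980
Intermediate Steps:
w = 0
n(C, d) = 6 (n(C, d) = 3 - (0*C - 3) = 3 - (0 - 3) = 3 - 1*(-3) = 3 + 3 = 6)
O(M) = 6
a(P, g) = 6 + P + g (a(P, g) = (P + g) + 6 = 6 + P + g)
-45*(1*(-2) + 6*a(1, 6))*(-19) = -45*(1*(-2) + 6*(6 + 1 + 6))*(-19) = -45*(-2 + 6*13)*(-19) = -45*(-2 + 78)*(-19) = -45*76*(-19) = -3420*(-19) = 64980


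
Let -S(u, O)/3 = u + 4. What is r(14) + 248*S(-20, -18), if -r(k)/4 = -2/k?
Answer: 83332/7 ≈ 11905.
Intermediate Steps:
r(k) = 8/k (r(k) = -(-8)/k = 8/k)
S(u, O) = -12 - 3*u (S(u, O) = -3*(u + 4) = -3*(4 + u) = -12 - 3*u)
r(14) + 248*S(-20, -18) = 8/14 + 248*(-12 - 3*(-20)) = 8*(1/14) + 248*(-12 + 60) = 4/7 + 248*48 = 4/7 + 11904 = 83332/7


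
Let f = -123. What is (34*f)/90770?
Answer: -2091/45385 ≈ -0.046072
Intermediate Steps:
(34*f)/90770 = (34*(-123))/90770 = -4182*1/90770 = -2091/45385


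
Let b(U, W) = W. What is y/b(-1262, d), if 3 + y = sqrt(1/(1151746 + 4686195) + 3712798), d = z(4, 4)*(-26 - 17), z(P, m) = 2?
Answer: 3/86 - sqrt(126537929684504655779)/502062926 ≈ -22.370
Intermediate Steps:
d = -86 (d = 2*(-26 - 17) = 2*(-43) = -86)
y = -3 + sqrt(126537929684504655779)/5837941 (y = -3 + sqrt(1/(1151746 + 4686195) + 3712798) = -3 + sqrt(1/5837941 + 3712798) = -3 + sqrt(21675095668919/5837941) = -3 + sqrt(126537929684504655779)/5837941 ≈ 1923.9)
y/b(-1262, d) = (-3 + sqrt(126537929684504655779)/5837941)/(-86) = (-3 + sqrt(126537929684504655779)/5837941)*(-1/86) = 3/86 - sqrt(126537929684504655779)/502062926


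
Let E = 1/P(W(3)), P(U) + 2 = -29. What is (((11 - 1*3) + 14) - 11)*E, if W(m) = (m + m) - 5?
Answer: -11/31 ≈ -0.35484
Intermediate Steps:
W(m) = -5 + 2*m (W(m) = 2*m - 5 = -5 + 2*m)
P(U) = -31 (P(U) = -2 - 29 = -31)
E = -1/31 (E = 1/(-31) = -1/31 ≈ -0.032258)
(((11 - 1*3) + 14) - 11)*E = (((11 - 1*3) + 14) - 11)*(-1/31) = (((11 - 3) + 14) - 11)*(-1/31) = ((8 + 14) - 11)*(-1/31) = (22 - 11)*(-1/31) = 11*(-1/31) = -11/31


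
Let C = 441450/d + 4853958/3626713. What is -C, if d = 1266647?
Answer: -7749263792676/4593765141311 ≈ -1.6869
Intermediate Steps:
C = 7749263792676/4593765141311 (C = 441450/1266647 + 4853958/3626713 = 7749263792676/4593765141311 ≈ 1.6869)
-C = -1*7749263792676/4593765141311 = -7749263792676/4593765141311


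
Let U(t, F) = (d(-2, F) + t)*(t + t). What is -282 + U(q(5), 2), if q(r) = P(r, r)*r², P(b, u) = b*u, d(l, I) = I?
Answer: 783468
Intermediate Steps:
q(r) = r⁴ (q(r) = (r*r)*r² = r²*r² = r⁴)
U(t, F) = 2*t*(F + t) (U(t, F) = (F + t)*(t + t) = (F + t)*(2*t) = 2*t*(F + t))
-282 + U(q(5), 2) = -282 + 2*5⁴*(2 + 5⁴) = -282 + 2*625*(2 + 625) = -282 + 2*625*627 = -282 + 783750 = 783468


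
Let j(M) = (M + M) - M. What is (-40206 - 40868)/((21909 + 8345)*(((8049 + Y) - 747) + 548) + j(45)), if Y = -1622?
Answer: -81074/188421957 ≈ -0.00043028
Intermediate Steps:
j(M) = M (j(M) = 2*M - M = M)
(-40206 - 40868)/((21909 + 8345)*(((8049 + Y) - 747) + 548) + j(45)) = (-40206 - 40868)/((21909 + 8345)*(((8049 - 1622) - 747) + 548) + 45) = -81074/(30254*((6427 - 747) + 548) + 45) = -81074/(30254*(5680 + 548) + 45) = -81074/(30254*6228 + 45) = -81074/(188421912 + 45) = -81074/188421957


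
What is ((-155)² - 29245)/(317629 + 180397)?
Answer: -2610/249013 ≈ -0.010481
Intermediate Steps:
((-155)² - 29245)/(317629 + 180397) = (24025 - 29245)/498026 = -5220*1/498026 = -2610/249013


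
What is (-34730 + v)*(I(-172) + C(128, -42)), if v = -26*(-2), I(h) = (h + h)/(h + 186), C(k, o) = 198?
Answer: -6014156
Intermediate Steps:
I(h) = 2*h/(186 + h) (I(h) = (2*h)/(186 + h) = 2*h/(186 + h))
v = 52
(-34730 + v)*(I(-172) + C(128, -42)) = (-34730 + 52)*(2*(-172)/(186 - 172) + 198) = -34678*(2*(-172)/14 + 198) = -34678*(2*(-172)*(1/14) + 198) = -34678*(-172/7 + 198) = -34678*1214/7 = -6014156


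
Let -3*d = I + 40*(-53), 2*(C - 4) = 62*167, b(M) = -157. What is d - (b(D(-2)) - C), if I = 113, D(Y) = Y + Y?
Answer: 6007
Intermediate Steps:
D(Y) = 2*Y
C = 5181 (C = 4 + (62*167)/2 = 4 + (1/2)*10354 = 4 + 5177 = 5181)
d = 669 (d = -(113 + 40*(-53))/3 = -(113 - 2120)/3 = -1/3*(-2007) = 669)
d - (b(D(-2)) - C) = 669 - (-157 - 1*5181) = 669 - (-157 - 5181) = 669 - 1*(-5338) = 669 + 5338 = 6007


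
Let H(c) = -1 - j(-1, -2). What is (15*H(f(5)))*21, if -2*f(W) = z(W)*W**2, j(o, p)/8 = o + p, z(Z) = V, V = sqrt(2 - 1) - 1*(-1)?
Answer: 7245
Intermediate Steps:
V = 2 (V = sqrt(1) + 1 = 1 + 1 = 2)
z(Z) = 2
j(o, p) = 8*o + 8*p (j(o, p) = 8*(o + p) = 8*o + 8*p)
f(W) = -W**2
H(c) = 23 (H(c) = -1 - (8*(-1) + 8*(-2)) = -1 - (-8 - 16) = -1 - 1*(-24) = -1 + 24 = 23)
(15*H(f(5)))*21 = (15*23)*21 = 345*21 = 7245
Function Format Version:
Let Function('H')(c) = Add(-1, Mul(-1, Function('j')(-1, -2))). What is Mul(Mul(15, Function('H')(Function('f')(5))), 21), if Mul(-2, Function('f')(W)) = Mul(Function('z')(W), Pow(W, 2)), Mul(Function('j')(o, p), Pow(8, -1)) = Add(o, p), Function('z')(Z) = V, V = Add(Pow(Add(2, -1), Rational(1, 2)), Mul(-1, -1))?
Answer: 7245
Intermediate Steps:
V = 2 (V = Add(Pow(1, Rational(1, 2)), 1) = Add(1, 1) = 2)
Function('z')(Z) = 2
Function('j')(o, p) = Add(Mul(8, o), Mul(8, p)) (Function('j')(o, p) = Mul(8, Add(o, p)) = Add(Mul(8, o), Mul(8, p)))
Function('f')(W) = Mul(-1, Pow(W, 2)) (Function('f')(W) = Mul(Rational(-1, 2), Mul(2, Pow(W, 2))) = Mul(-1, Pow(W, 2)))
Function('H')(c) = 23 (Function('H')(c) = Add(-1, Mul(-1, Add(Mul(8, -1), Mul(8, -2)))) = Add(-1, Mul(-1, Add(-8, -16))) = Add(-1, Mul(-1, -24)) = Add(-1, 24) = 23)
Mul(Mul(15, Function('H')(Function('f')(5))), 21) = Mul(Mul(15, 23), 21) = Mul(345, 21) = 7245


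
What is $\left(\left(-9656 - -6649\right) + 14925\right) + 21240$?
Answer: $33158$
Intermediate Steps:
$\left(\left(-9656 - -6649\right) + 14925\right) + 21240 = \left(\left(-9656 + 6649\right) + 14925\right) + 21240 = \left(-3007 + 14925\right) + 21240 = 11918 + 21240 = 33158$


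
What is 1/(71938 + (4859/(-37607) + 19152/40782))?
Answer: 36516397/2626928998089 ≈ 1.3901e-5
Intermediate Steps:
1/(71938 + (4859/(-37607) + 19152/40782)) = 1/(71938 + (4859*(-1/37607) + 19152*(1/40782))) = 1/(71938 + (-4859/37607 + 456/971)) = 1/(71938 + 12430703/36516397) = 1/(2626928998089/36516397) = 36516397/2626928998089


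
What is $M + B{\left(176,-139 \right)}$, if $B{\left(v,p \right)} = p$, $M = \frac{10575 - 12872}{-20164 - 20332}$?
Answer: $- \frac{5626647}{40496} \approx -138.94$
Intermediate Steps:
$M = \frac{2297}{40496}$ ($M = - \frac{2297}{-40496} = \left(-2297\right) \left(- \frac{1}{40496}\right) = \frac{2297}{40496} \approx 0.056722$)
$M + B{\left(176,-139 \right)} = \frac{2297}{40496} - 139 = - \frac{5626647}{40496}$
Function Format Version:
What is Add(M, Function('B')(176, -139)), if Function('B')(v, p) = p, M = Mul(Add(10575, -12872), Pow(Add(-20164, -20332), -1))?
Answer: Rational(-5626647, 40496) ≈ -138.94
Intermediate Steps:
M = Rational(2297, 40496) (M = Mul(-2297, Pow(-40496, -1)) = Mul(-2297, Rational(-1, 40496)) = Rational(2297, 40496) ≈ 0.056722)
Add(M, Function('B')(176, -139)) = Add(Rational(2297, 40496), -139) = Rational(-5626647, 40496)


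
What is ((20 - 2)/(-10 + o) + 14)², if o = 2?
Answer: 2209/16 ≈ 138.06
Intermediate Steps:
((20 - 2)/(-10 + o) + 14)² = ((20 - 2)/(-10 + 2) + 14)² = (18/(-8) + 14)² = (18*(-⅛) + 14)² = (-9/4 + 14)² = (47/4)² = 2209/16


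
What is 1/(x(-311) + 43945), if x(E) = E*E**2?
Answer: -1/30036286 ≈ -3.3293e-8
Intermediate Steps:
x(E) = E**3
1/(x(-311) + 43945) = 1/((-311)**3 + 43945) = 1/(-30080231 + 43945) = 1/(-30036286) = -1/30036286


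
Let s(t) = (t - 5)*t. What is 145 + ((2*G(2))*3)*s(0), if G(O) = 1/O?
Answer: 145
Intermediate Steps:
s(t) = t*(-5 + t) (s(t) = (-5 + t)*t = t*(-5 + t))
145 + ((2*G(2))*3)*s(0) = 145 + ((2/2)*3)*(0*(-5 + 0)) = 145 + ((2*(½))*3)*(0*(-5)) = 145 + (1*3)*0 = 145 + 3*0 = 145 + 0 = 145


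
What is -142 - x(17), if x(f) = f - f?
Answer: -142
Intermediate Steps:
x(f) = 0
-142 - x(17) = -142 - 1*0 = -142 + 0 = -142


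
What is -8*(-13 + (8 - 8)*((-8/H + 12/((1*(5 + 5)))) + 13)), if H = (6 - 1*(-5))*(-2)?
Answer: 104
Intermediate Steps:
H = -22 (H = (6 + 5)*(-2) = 11*(-2) = -22)
-8*(-13 + (8 - 8)*((-8/H + 12/((1*(5 + 5)))) + 13)) = -8*(-13 + (8 - 8)*((-8/(-22) + 12/((1*(5 + 5)))) + 13)) = -8*(-13 + 0*((-8*(-1/22) + 12/((1*10))) + 13)) = -8*(-13 + 0*((4/11 + 12/10) + 13)) = -8*(-13 + 0*((4/11 + 12*(⅒)) + 13)) = -8*(-13 + 0*((4/11 + 6/5) + 13)) = -8*(-13 + 0*(86/55 + 13)) = -8*(-13 + 0*(801/55)) = -8*(-13 + 0) = -8*(-13) = 104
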